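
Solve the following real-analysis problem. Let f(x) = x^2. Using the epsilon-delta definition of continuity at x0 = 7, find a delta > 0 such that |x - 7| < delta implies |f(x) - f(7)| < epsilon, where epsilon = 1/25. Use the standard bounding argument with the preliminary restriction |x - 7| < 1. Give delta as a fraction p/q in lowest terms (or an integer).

Factor: |x^2 - (7)^2| = |x - 7| * |x + 7|.
Impose |x - 7| < 1 first. Then |x + 7| = |(x - 7) + 2*(7)| <= |x - 7| + 2*|7| < 1 + 14 = 15.
So |x^2 - (7)^2| < delta * 15.
We need delta * 15 <= 1/25, i.e. delta <= 1/25/15 = 1/375.
Since 1/375 < 1, this is tighter than 1; take delta = 1/375.
So delta = 1/375 works.

1/375


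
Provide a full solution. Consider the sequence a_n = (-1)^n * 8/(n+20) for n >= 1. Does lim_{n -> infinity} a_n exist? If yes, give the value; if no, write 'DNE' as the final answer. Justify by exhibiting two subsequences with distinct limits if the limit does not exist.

Examine the behaviour of a_n along subsequences.
Even-n subsequence a_{2k} = 8/(2k+20) -> 0. Odd-n subsequence a_{2k+1} = -8/(2k+21) -> 0. Both tend to 0, which suggests the limit is 0; verify directly.
|a_n - 0| = 8/(n+20) < 8/n for every n >= 1.
Given epsilon > 0, choose a positive integer N > 8/epsilon. Then for all n >= N, |a_n| < 8/n <= 8/N < epsilon.
So by the definition of the limit, lim a_n exists and equals 0.

0


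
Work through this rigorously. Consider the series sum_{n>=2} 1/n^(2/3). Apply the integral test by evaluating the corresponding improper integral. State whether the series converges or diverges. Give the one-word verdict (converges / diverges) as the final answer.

Let f(x) = x^(-2/3). Then f is positive, continuous, and decreasing on [2, infinity), so the integral test applies.
Compute the improper integral int_{2}^infinity f(x) dx:
  antiderivative F(x) = 3*x^(1/3).
  As x -> infinity, F(x) -> infinity (since p = 2/3 < 1).
  So the integral diverges. By the integral test, the series diverges.

diverges


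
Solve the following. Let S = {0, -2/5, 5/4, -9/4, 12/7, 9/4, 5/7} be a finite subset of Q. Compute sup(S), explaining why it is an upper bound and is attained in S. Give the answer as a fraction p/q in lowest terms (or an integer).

S is finite, so sup(S) = max(S).
Sorted decreasing:
9/4, 12/7, 5/4, 5/7, 0, -2/5, -9/4
The extremum is 9/4.
For every x in S, x <= 9/4. And 9/4 is in S, so it is attained.
Therefore sup(S) = 9/4.

9/4


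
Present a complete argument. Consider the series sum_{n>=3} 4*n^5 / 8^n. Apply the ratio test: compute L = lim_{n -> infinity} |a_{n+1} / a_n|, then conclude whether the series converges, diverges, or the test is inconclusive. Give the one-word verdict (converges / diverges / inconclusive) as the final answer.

Let a_n denote the general term. Form the ratio a_{n+1}/a_n and simplify:
a_{n+1}/a_n = (n + 1)^5/(8*n^5)
Take the limit as n -> infinity: L = 1/8.
Since L = 1/8 < 1, the ratio test implies the series converges.

converges


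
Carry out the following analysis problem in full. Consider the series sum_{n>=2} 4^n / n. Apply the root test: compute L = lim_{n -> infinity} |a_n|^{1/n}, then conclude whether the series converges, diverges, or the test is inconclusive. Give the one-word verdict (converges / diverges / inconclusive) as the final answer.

Let a_n denote the general term. Form |a_n|^(1/n) and simplify:
|a_n|^(1/n) = 4/n^(1/n)
Take the limit as n -> infinity: L = 4.
Since L = 4 > 1, the root test implies divergence.

diverges


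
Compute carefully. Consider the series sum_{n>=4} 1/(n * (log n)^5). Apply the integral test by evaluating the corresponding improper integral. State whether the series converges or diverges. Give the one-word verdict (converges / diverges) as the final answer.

Let f(x) = 1/(x*log(x)^5). Then f is positive, continuous, and decreasing on [4, infinity), so the integral test applies.
Compute the improper integral int_{4}^infinity f(x) dx:
  antiderivative F(x) = -1/(4*log(x)^4).
  F(x) -> 0 as x -> infinity.  int = 0 - F(4) = 1/(4*log(4)^4) < infinity. By the integral test, the series converges.

converges


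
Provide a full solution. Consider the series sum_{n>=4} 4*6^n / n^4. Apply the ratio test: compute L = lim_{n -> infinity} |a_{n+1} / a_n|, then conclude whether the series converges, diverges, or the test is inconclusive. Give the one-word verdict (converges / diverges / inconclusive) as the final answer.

Let a_n denote the general term. Form the ratio a_{n+1}/a_n and simplify:
a_{n+1}/a_n = 6*n^4/(n + 1)^4
Take the limit as n -> infinity: L = 6.
Since L = 6 > 1 (or L = infinity), the ratio test implies the series diverges.

diverges


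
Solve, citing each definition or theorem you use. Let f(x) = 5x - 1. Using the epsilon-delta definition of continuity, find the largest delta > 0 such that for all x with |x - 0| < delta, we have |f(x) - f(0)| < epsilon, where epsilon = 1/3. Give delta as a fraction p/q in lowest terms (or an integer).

We compute f(0) = 5*(0) - 1 = -1.
|f(x) - f(0)| = |5x - 1 - (-1)| = |5(x - 0)| = 5|x - 0|.
We need 5|x - 0| < 1/3, i.e. |x - 0| < 1/3 / 5 = 1/15.
So any delta <= 1/15 works. Conversely, if delta > 1/15, then x = 0 + 1/15 satisfies |x - 0| = 1/15 < delta but |f(x) - f(0)| = 5 * 1/15 = 1/3, which is not < 1/3; so no larger delta works.
Hence the largest such delta is 1/15.

1/15


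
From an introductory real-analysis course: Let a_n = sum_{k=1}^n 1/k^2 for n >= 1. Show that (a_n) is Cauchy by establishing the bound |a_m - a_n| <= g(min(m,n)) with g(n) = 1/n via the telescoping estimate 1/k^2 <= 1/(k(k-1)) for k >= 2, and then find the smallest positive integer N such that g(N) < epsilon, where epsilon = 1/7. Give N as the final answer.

For m > n >= 1: |a_m - a_n| = sum_{k=n+1}^m 1/k^2.
Use 1/k^2 <= 1/(k(k-1)) = 1/(k-1) - 1/k for k >= 2:
sum_{k=n+1}^m 1/k^2 <= sum_{k=n+1}^m (1/(k-1) - 1/k) = 1/n - 1/m <= 1/n.
By symmetry the same bound holds with n,m swapped, so |a_m - a_n| <= 1/min(m,n) = g(min(m,n)). Since g(n) -> 0, (a_n) is Cauchy.
Now solve g(N) < 1/7: 1/N < 1/7 <=> N > 1/(1/7) = 7.
The smallest integer strictly greater than 7 is N = 8.
Check: g(8) = 1/8 < 1/7; g(7) = 1/7 >= 1/7. So N = 8.

8


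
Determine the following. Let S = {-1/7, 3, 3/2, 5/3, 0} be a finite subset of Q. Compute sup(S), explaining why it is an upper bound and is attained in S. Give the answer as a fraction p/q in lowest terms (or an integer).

S is finite, so sup(S) = max(S).
Sorted decreasing:
3, 5/3, 3/2, 0, -1/7
The extremum is 3.
For every x in S, x <= 3. And 3 is in S, so it is attained.
Therefore sup(S) = 3.

3


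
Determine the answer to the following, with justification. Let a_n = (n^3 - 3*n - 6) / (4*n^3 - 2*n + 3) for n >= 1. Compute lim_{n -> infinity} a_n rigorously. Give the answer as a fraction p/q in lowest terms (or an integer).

Divide numerator and denominator by n^3, the highest power:
numerator / n^3 = 1 - 3/n^2 - 6/n^3
denominator / n^3 = 4 - 2/n^2 + 3/n^3
As n -> infinity, all terms of the form c/n^k (k >= 1) tend to 0.
So numerator / n^3 -> 1 and denominator / n^3 -> 4.
Therefore lim a_n = 1/4.

1/4


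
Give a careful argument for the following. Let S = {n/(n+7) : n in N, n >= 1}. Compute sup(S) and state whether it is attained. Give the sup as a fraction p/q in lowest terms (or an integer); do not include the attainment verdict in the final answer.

Analysis:
- Values: 1/8, 2/9, 3/10, 4/11, ... strictly increasing.
- Minimum is 1/8 (n=1); inf = 1/8 (attained).
- n/(n+7) = 1 - 7/(n+7) -> 1 from below as n -> infinity, and never equals 1.
- So sup = 1 (not attained).
Conclusion: sup(S) = 1, not attained in S.

1


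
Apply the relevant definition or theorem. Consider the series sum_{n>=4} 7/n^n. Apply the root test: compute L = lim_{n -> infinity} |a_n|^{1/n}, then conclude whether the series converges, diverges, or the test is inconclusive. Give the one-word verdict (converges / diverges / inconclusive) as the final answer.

Let a_n denote the general term. Form |a_n|^(1/n) and simplify:
|a_n|^(1/n) = 7^(1/n)/n
Take the limit as n -> infinity: L = 0.
Since L = 0 < 1, the root test implies convergence.

converges


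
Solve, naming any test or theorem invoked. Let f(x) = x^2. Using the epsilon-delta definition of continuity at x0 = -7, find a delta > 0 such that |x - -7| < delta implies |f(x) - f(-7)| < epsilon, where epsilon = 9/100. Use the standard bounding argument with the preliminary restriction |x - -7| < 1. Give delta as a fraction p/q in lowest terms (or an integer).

Factor: |x^2 - (-7)^2| = |x - -7| * |x + -7|.
Impose |x - -7| < 1 first. Then |x + -7| = |(x - -7) + 2*(-7)| <= |x - -7| + 2*|-7| < 1 + 14 = 15.
So |x^2 - (-7)^2| < delta * 15.
We need delta * 15 <= 9/100, i.e. delta <= 9/100/15 = 3/500.
Since 3/500 < 1, this is tighter than 1; take delta = 3/500.
So delta = 3/500 works.

3/500


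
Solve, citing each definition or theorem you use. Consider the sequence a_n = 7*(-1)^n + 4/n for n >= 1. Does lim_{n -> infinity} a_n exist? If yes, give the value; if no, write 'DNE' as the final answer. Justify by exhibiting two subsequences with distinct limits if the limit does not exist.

Examine the behaviour of a_n along subsequences.
a_{2k} = 7 + 4/(2k) -> 7. a_{2k+1} = -7 + 4/(2k+1) -> -7.
Since these two subsequential limits are 7 and -7, distinct, the full sequence cannot converge (a convergent sequence has all subsequences tending to the same limit). So lim a_n does not exist.

DNE


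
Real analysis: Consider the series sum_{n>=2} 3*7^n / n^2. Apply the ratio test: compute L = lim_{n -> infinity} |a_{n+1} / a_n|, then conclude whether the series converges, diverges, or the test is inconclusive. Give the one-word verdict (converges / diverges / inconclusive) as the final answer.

Let a_n denote the general term. Form the ratio a_{n+1}/a_n and simplify:
a_{n+1}/a_n = 7*n^2/(n + 1)^2
Take the limit as n -> infinity: L = 7.
Since L = 7 > 1 (or L = infinity), the ratio test implies the series diverges.

diverges


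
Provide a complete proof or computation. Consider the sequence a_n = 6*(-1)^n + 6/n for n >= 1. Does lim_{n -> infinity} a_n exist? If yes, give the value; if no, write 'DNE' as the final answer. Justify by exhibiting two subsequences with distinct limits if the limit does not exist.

Examine the behaviour of a_n along subsequences.
a_{2k} = 6 + 6/(2k) -> 6. a_{2k+1} = -6 + 6/(2k+1) -> -6.
Since these two subsequential limits are 6 and -6, distinct, the full sequence cannot converge (a convergent sequence has all subsequences tending to the same limit). So lim a_n does not exist.

DNE


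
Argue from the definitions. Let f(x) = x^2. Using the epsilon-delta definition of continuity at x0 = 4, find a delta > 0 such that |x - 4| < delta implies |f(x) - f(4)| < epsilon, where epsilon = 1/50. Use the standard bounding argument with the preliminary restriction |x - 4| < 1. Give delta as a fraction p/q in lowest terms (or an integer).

Factor: |x^2 - (4)^2| = |x - 4| * |x + 4|.
Impose |x - 4| < 1 first. Then |x + 4| = |(x - 4) + 2*(4)| <= |x - 4| + 2*|4| < 1 + 8 = 9.
So |x^2 - (4)^2| < delta * 9.
We need delta * 9 <= 1/50, i.e. delta <= 1/50/9 = 1/450.
Since 1/450 < 1, this is tighter than 1; take delta = 1/450.
So delta = 1/450 works.

1/450


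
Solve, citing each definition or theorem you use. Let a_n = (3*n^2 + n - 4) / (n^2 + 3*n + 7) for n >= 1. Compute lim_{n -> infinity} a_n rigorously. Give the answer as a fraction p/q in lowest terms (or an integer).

Divide numerator and denominator by n^2, the highest power:
numerator / n^2 = 3 + 1/n - 4/n^2
denominator / n^2 = 1 + 3/n + 7/n^2
As n -> infinity, all terms of the form c/n^k (k >= 1) tend to 0.
So numerator / n^2 -> 3 and denominator / n^2 -> 1.
Therefore lim a_n = 3.

3


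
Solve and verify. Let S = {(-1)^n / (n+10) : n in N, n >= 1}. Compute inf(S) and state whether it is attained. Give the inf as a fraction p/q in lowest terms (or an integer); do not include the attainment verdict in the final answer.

Analysis:
- Values: -1/11, 1/12, -1/13, 1/14, -1/15, ...
- Positive terms (even n): 1/(2+10), 1/(4+10), ... decreasing -> max = 1/12 (n=2).
- Negative terms (odd n): -1/(1+10), -1/(3+10), ... increasing -> min = -1/11 (n=1).
- So sup = 1/12 (attained at n=2); inf = -1/11 (attained at n=1).
Conclusion: inf(S) = -1/11, attained in S.

-1/11


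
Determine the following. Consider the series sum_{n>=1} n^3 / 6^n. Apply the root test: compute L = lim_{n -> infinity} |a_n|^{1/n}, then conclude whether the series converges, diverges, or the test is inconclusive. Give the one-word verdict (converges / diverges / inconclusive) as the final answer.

Let a_n denote the general term. Form |a_n|^(1/n) and simplify:
|a_n|^(1/n) = n^(3/n)/6
Take the limit as n -> infinity: L = 1/6.
Since L = 1/6 < 1, the root test implies convergence.

converges


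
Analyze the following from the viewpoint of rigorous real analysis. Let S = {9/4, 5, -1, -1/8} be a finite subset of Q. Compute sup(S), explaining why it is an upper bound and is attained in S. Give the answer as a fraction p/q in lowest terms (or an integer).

S is finite, so sup(S) = max(S).
Sorted decreasing:
5, 9/4, -1/8, -1
The extremum is 5.
For every x in S, x <= 5. And 5 is in S, so it is attained.
Therefore sup(S) = 5.

5


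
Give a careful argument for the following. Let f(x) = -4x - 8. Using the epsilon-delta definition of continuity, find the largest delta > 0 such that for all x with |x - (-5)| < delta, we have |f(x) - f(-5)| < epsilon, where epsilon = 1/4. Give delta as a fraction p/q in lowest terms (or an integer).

We compute f(-5) = -4*(-5) - 8 = 12.
|f(x) - f(-5)| = |-4x - 8 - (12)| = |-4(x - (-5))| = 4|x - (-5)|.
We need 4|x - (-5)| < 1/4, i.e. |x - (-5)| < 1/4 / 4 = 1/16.
So any delta <= 1/16 works. Conversely, if delta > 1/16, then x = -5 + 1/16 satisfies |x - (-5)| = 1/16 < delta but |f(x) - f(-5)| = 4 * 1/16 = 1/4, which is not < 1/4; so no larger delta works.
Hence the largest such delta is 1/16.

1/16


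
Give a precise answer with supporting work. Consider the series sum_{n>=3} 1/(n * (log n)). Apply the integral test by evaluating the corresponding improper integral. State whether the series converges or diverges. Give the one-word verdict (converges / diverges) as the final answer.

Let f(x) = 1/(x*log(x)). Then f is positive, continuous, and decreasing on [3, infinity), so the integral test applies.
Compute the improper integral int_{3}^infinity f(x) dx:
  antiderivative F(x) = log(log(x)).
  F(x) = log(log(x)) -> infinity as x -> infinity. The integral diverges, so by the integral test, the series diverges.

diverges


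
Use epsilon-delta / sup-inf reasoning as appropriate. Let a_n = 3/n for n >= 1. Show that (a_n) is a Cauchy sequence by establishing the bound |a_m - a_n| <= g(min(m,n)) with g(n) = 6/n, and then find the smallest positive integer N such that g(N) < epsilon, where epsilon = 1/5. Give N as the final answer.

For any m, n >= 1, by the triangle inequality:
|a_m - a_n| = |3/m - 3/n| <= 3*1/m + 3*1/n <= 6/min(m,n).
So g(n) = 6/n bounds the Cauchy difference. Since g(n) -> 0, (a_n) is Cauchy.
Now solve g(N) < 1/5: 6/N < 1/5 <=> N > 6 / (1/5) = 30.
The smallest integer strictly greater than 30 is N = 31.
Check: g(31) = 6/31 = 6/31 < 1/5; g(30) = 1/5 >= 1/5. So N = 31.

31


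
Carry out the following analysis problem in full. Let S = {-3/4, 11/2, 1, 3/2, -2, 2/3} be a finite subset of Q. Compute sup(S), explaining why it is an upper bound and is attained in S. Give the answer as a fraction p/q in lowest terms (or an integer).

S is finite, so sup(S) = max(S).
Sorted decreasing:
11/2, 3/2, 1, 2/3, -3/4, -2
The extremum is 11/2.
For every x in S, x <= 11/2. And 11/2 is in S, so it is attained.
Therefore sup(S) = 11/2.

11/2


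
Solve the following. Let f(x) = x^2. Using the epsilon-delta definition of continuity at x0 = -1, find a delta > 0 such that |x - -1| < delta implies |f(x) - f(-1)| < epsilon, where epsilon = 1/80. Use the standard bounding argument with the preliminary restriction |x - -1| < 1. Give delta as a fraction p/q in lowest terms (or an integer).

Factor: |x^2 - (-1)^2| = |x - -1| * |x + -1|.
Impose |x - -1| < 1 first. Then |x + -1| = |(x - -1) + 2*(-1)| <= |x - -1| + 2*|-1| < 1 + 2 = 3.
So |x^2 - (-1)^2| < delta * 3.
We need delta * 3 <= 1/80, i.e. delta <= 1/80/3 = 1/240.
Since 1/240 < 1, this is tighter than 1; take delta = 1/240.
So delta = 1/240 works.

1/240


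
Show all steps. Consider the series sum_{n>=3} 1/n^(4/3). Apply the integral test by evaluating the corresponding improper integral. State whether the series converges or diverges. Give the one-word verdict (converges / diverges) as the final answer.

Let f(x) = x^(-4/3). Then f is positive, continuous, and decreasing on [3, infinity), so the integral test applies.
Compute the improper integral int_{3}^infinity f(x) dx:
  antiderivative F(x) = -3/x^(1/3).
  As x -> infinity, F(x) -> 0 (since p = 4/3 > 1).
  So int = F(infinity) - F(3) = 0 - (-3^(2/3)) = 3^(2/3).
  Finite, so by the integral test, the series converges.

converges


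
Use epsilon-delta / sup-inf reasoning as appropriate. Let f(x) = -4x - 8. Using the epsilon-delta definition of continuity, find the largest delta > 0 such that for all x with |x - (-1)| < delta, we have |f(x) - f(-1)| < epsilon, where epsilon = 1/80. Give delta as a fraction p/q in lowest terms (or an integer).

We compute f(-1) = -4*(-1) - 8 = -4.
|f(x) - f(-1)| = |-4x - 8 - (-4)| = |-4(x - (-1))| = 4|x - (-1)|.
We need 4|x - (-1)| < 1/80, i.e. |x - (-1)| < 1/80 / 4 = 1/320.
So any delta <= 1/320 works. Conversely, if delta > 1/320, then x = -1 + 1/320 satisfies |x - (-1)| = 1/320 < delta but |f(x) - f(-1)| = 4 * 1/320 = 1/80, which is not < 1/80; so no larger delta works.
Hence the largest such delta is 1/320.

1/320


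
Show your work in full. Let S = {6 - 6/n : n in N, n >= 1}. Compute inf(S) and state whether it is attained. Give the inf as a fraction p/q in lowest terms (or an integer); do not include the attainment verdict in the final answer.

Analysis:
- Values: 0, 3, 4, 9/2, ... strictly increasing.
- Minimum is 0 (n=1); inf = 0 (attained).
- 6 - 6/n -> 6 from below; sup = 6, not attained.
Conclusion: inf(S) = 0, attained in S.

0


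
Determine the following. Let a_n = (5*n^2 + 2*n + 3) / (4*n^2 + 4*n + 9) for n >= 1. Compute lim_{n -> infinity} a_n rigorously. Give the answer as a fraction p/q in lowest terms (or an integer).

Divide numerator and denominator by n^2, the highest power:
numerator / n^2 = 5 + 2/n + 3/n^2
denominator / n^2 = 4 + 4/n + 9/n^2
As n -> infinity, all terms of the form c/n^k (k >= 1) tend to 0.
So numerator / n^2 -> 5 and denominator / n^2 -> 4.
Therefore lim a_n = 5/4.

5/4


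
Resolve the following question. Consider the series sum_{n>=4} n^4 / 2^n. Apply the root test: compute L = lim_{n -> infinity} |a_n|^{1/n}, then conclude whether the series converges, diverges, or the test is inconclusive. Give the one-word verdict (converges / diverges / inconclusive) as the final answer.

Let a_n denote the general term. Form |a_n|^(1/n) and simplify:
|a_n|^(1/n) = n^(4/n)/2
Take the limit as n -> infinity: L = 1/2.
Since L = 1/2 < 1, the root test implies convergence.

converges


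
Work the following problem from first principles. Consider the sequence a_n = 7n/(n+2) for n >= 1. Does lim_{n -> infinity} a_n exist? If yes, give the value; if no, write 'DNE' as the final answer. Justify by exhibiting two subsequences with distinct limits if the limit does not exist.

Examine the behaviour of a_n along subsequences.
Even-n subsequence a_{2k} = 7(2k)/(2k+2) -> 7. Odd-n subsequence a_{2k+1} = 7(2k+1)/(2k+3) -> 7. Both tend to 7, which suggests the limit is 7; verify directly.
|a_n - 7| = |7n - 7(n+2)| / (n+2) = 14/(n+2) < 14/n for every n >= 1.
Given epsilon > 0, choose a positive integer N > 14/epsilon. Then for all n >= N, |a_n - 7| < 14/n <= 14/N < epsilon.
So by the definition of the limit, lim a_n exists and equals 7.

7


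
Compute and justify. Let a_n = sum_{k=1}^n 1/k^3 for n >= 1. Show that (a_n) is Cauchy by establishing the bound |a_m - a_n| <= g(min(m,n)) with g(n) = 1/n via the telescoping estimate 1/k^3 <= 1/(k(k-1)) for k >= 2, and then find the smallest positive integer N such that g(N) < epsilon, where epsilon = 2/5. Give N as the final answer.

For m > n >= 1: |a_m - a_n| = sum_{k=n+1}^m 1/k^3.
Use 1/k^3 <= 1/(k(k-1)) = 1/(k-1) - 1/k for k >= 2 (which holds since k^3 >= k^2 >= k(k-1) for k >= 2):
sum_{k=n+1}^m 1/k^3 <= sum_{k=n+1}^m (1/(k-1) - 1/k) = 1/n - 1/m <= 1/n.
By symmetry the same bound holds with n,m swapped, so |a_m - a_n| <= 1/min(m,n) = g(min(m,n)). Since g(n) -> 0, (a_n) is Cauchy.
Now solve g(N) < 2/5: 1/N < 2/5 <=> N > 1/(2/5) = 5/2.
The smallest integer strictly greater than 5/2 is N = 3.
Check: g(3) = 1/3 < 2/5; g(2) = 1/2 >= 2/5. So N = 3.

3


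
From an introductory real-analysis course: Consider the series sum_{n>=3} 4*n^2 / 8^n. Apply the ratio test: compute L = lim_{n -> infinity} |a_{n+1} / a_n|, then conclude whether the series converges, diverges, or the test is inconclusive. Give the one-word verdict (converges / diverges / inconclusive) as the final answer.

Let a_n denote the general term. Form the ratio a_{n+1}/a_n and simplify:
a_{n+1}/a_n = (n + 1)^2/(8*n^2)
Take the limit as n -> infinity: L = 1/8.
Since L = 1/8 < 1, the ratio test implies the series converges.

converges


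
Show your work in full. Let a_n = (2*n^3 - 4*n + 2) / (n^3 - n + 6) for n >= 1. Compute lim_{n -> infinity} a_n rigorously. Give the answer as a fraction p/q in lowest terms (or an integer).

Divide numerator and denominator by n^3, the highest power:
numerator / n^3 = 2 - 4/n^2 + 2/n^3
denominator / n^3 = 1 - 1/n^2 + 6/n^3
As n -> infinity, all terms of the form c/n^k (k >= 1) tend to 0.
So numerator / n^3 -> 2 and denominator / n^3 -> 1.
Therefore lim a_n = 2.

2


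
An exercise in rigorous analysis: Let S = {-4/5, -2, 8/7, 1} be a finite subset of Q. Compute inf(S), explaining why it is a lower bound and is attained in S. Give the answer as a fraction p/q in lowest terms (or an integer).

S is finite, so inf(S) = min(S).
Sorted increasing:
-2, -4/5, 1, 8/7
The extremum is -2.
For every x in S, x >= -2. And -2 is in S, so it is attained.
Therefore inf(S) = -2.

-2


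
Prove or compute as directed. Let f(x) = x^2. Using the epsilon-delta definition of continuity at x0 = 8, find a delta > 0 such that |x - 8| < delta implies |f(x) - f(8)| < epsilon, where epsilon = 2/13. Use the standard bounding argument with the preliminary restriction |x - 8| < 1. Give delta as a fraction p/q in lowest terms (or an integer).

Factor: |x^2 - (8)^2| = |x - 8| * |x + 8|.
Impose |x - 8| < 1 first. Then |x + 8| = |(x - 8) + 2*(8)| <= |x - 8| + 2*|8| < 1 + 16 = 17.
So |x^2 - (8)^2| < delta * 17.
We need delta * 17 <= 2/13, i.e. delta <= 2/13/17 = 2/221.
Since 2/221 < 1, this is tighter than 1; take delta = 2/221.
So delta = 2/221 works.

2/221


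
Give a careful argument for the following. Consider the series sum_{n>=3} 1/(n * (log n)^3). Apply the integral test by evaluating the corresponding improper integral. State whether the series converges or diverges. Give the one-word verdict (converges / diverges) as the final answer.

Let f(x) = 1/(x*log(x)^3). Then f is positive, continuous, and decreasing on [3, infinity), so the integral test applies.
Compute the improper integral int_{3}^infinity f(x) dx:
  antiderivative F(x) = -1/(2*log(x)^2).
  F(x) -> 0 as x -> infinity.  int = 0 - F(3) = 1/(2*log(3)^2) < infinity. By the integral test, the series converges.

converges


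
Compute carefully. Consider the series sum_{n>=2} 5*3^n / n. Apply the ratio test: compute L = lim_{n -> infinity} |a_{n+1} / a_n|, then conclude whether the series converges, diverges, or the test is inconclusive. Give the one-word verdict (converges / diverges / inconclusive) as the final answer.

Let a_n denote the general term. Form the ratio a_{n+1}/a_n and simplify:
a_{n+1}/a_n = 3*n/(n + 1)
Take the limit as n -> infinity: L = 3.
Since L = 3 > 1 (or L = infinity), the ratio test implies the series diverges.

diverges


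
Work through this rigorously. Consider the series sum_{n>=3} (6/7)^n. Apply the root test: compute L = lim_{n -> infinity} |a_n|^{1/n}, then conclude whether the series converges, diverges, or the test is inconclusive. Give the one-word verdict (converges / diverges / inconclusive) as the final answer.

Let a_n denote the general term. Form |a_n|^(1/n) and simplify:
|a_n|^(1/n) = 6/7
Take the limit as n -> infinity: L = 6/7.
Since L = 6/7 < 1, the root test implies convergence.

converges


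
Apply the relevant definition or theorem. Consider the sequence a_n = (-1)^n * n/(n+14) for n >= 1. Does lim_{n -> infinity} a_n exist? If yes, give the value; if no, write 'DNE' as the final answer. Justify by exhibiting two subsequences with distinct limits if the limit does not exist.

Examine the behaviour of a_n along subsequences.
a_{2k} = 2k/(2k+14) -> 1. a_{2k+1} = -(2k+1)/(2k+15) -> -1.
Since these two subsequential limits are 1 and -1, distinct, the full sequence cannot converge (a convergent sequence has all subsequences tending to the same limit). So lim a_n does not exist.

DNE


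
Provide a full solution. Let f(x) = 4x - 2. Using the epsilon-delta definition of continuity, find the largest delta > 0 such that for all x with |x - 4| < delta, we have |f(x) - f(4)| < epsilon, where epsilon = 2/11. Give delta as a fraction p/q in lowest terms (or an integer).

We compute f(4) = 4*(4) - 2 = 14.
|f(x) - f(4)| = |4x - 2 - (14)| = |4(x - 4)| = 4|x - 4|.
We need 4|x - 4| < 2/11, i.e. |x - 4| < 2/11 / 4 = 1/22.
So any delta <= 1/22 works. Conversely, if delta > 1/22, then x = 4 + 1/22 satisfies |x - 4| = 1/22 < delta but |f(x) - f(4)| = 4 * 1/22 = 2/11, which is not < 2/11; so no larger delta works.
Hence the largest such delta is 1/22.

1/22


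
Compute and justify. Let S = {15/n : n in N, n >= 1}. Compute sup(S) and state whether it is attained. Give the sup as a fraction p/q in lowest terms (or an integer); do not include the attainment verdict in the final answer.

Analysis:
- Values: 15, 15/2, 5, 15/4, ... strictly decreasing.
- The maximum is 15 (n=1); sup = 15 (attained).
- The set is bounded below by 0; 15/n -> 0 so 0 is the greatest lower bound.
- 0 is not in the set, so inf = 0 is not attained.
Conclusion: sup(S) = 15, attained in S.

15


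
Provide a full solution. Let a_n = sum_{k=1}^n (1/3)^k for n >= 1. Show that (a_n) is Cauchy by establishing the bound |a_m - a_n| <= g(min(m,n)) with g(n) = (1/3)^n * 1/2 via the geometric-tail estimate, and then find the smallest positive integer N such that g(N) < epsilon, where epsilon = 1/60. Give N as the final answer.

For m > n >= 1: |a_m - a_n| = sum_{k=n+1}^m (1/3)^k < sum_{k=n+1}^infinity (1/3)^k = (1/3)^(n+1) / (1 - 1/3) = (1/3)^n * (1/3) * (3/2) = (1/3)^n * 1/2.
So g(n) = (1/3)^n / 2. Since g(n) -> 0, (a_n) is Cauchy.
Now solve g(N) < 1/60: (1/3)^N / 2 < 1/60 <=> 3^N > 1 / (2 * 1/60) = 30.
Check powers of 3: 3^3 = 27 <= 30, 3^4 = 81 > 30.
So the smallest such N is 4. Check: g(4) = 1/(2 * 81) = 1/162 < 1/60.

4


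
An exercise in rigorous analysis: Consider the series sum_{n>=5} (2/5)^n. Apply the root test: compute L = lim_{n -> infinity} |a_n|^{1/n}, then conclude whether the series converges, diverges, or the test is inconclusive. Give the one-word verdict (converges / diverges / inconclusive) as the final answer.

Let a_n denote the general term. Form |a_n|^(1/n) and simplify:
|a_n|^(1/n) = 2/5
Take the limit as n -> infinity: L = 2/5.
Since L = 2/5 < 1, the root test implies convergence.

converges


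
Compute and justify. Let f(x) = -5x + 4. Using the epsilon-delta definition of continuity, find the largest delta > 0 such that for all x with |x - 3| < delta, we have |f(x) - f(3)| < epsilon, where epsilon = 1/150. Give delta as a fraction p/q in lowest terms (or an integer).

We compute f(3) = -5*(3) + 4 = -11.
|f(x) - f(3)| = |-5x + 4 - (-11)| = |-5(x - 3)| = 5|x - 3|.
We need 5|x - 3| < 1/150, i.e. |x - 3| < 1/150 / 5 = 1/750.
So any delta <= 1/750 works. Conversely, if delta > 1/750, then x = 3 + 1/750 satisfies |x - 3| = 1/750 < delta but |f(x) - f(3)| = 5 * 1/750 = 1/150, which is not < 1/150; so no larger delta works.
Hence the largest such delta is 1/750.

1/750


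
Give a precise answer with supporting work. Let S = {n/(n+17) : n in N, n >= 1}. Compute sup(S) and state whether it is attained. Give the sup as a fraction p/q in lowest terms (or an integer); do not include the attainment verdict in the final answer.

Analysis:
- Values: 1/18, 2/19, 3/20, 4/21, ... strictly increasing.
- Minimum is 1/18 (n=1); inf = 1/18 (attained).
- n/(n+17) = 1 - 17/(n+17) -> 1 from below as n -> infinity, and never equals 1.
- So sup = 1 (not attained).
Conclusion: sup(S) = 1, not attained in S.

1


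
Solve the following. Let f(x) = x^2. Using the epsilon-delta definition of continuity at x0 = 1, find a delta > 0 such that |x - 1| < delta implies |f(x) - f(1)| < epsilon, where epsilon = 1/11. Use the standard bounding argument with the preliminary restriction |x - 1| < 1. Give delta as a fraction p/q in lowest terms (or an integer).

Factor: |x^2 - (1)^2| = |x - 1| * |x + 1|.
Impose |x - 1| < 1 first. Then |x + 1| = |(x - 1) + 2*(1)| <= |x - 1| + 2*|1| < 1 + 2 = 3.
So |x^2 - (1)^2| < delta * 3.
We need delta * 3 <= 1/11, i.e. delta <= 1/11/3 = 1/33.
Since 1/33 < 1, this is tighter than 1; take delta = 1/33.
So delta = 1/33 works.

1/33


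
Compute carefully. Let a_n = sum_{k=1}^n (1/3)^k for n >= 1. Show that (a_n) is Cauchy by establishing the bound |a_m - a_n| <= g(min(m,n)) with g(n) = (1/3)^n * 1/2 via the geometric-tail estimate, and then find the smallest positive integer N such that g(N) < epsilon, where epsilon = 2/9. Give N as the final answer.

For m > n >= 1: |a_m - a_n| = sum_{k=n+1}^m (1/3)^k < sum_{k=n+1}^infinity (1/3)^k = (1/3)^(n+1) / (1 - 1/3) = (1/3)^n * (1/3) * (3/2) = (1/3)^n * 1/2.
So g(n) = (1/3)^n / 2. Since g(n) -> 0, (a_n) is Cauchy.
Now solve g(N) < 2/9: (1/3)^N / 2 < 2/9 <=> 3^N > 1 / (2 * 2/9) = 9/4.
Check powers of 3: 3^0 = 1 <= 9/4, 3^1 = 3 > 9/4.
So the smallest such N is 1. Check: g(1) = 1/(2 * 3) = 1/6 < 2/9.

1


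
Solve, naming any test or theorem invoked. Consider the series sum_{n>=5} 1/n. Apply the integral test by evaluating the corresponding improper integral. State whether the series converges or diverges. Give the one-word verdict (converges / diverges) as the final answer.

Let f(x) = 1/x. Then f is positive, continuous, and decreasing on [5, infinity), so the integral test applies.
Compute the improper integral int_{5}^infinity f(x) dx:
  antiderivative F(x) = log(x).
  As x -> infinity, log(x) -> infinity.
  So int = infinity - log(5) = infinity. By the integral test, the series diverges.

diverges


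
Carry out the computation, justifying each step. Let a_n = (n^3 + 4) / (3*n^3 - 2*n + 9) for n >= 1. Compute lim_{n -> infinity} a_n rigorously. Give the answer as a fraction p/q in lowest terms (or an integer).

Divide numerator and denominator by n^3, the highest power:
numerator / n^3 = 1 + 4/n^3
denominator / n^3 = 3 - 2/n^2 + 9/n^3
As n -> infinity, all terms of the form c/n^k (k >= 1) tend to 0.
So numerator / n^3 -> 1 and denominator / n^3 -> 3.
Therefore lim a_n = 1/3.

1/3


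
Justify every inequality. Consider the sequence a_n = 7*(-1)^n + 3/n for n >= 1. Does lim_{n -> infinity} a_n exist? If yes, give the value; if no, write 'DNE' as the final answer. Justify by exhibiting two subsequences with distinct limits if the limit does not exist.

Examine the behaviour of a_n along subsequences.
a_{2k} = 7 + 3/(2k) -> 7. a_{2k+1} = -7 + 3/(2k+1) -> -7.
Since these two subsequential limits are 7 and -7, distinct, the full sequence cannot converge (a convergent sequence has all subsequences tending to the same limit). So lim a_n does not exist.

DNE


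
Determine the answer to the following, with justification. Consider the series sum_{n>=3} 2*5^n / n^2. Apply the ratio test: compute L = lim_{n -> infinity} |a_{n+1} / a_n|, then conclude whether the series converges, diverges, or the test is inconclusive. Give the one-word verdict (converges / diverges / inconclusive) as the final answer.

Let a_n denote the general term. Form the ratio a_{n+1}/a_n and simplify:
a_{n+1}/a_n = 5*n^2/(n + 1)^2
Take the limit as n -> infinity: L = 5.
Since L = 5 > 1 (or L = infinity), the ratio test implies the series diverges.

diverges


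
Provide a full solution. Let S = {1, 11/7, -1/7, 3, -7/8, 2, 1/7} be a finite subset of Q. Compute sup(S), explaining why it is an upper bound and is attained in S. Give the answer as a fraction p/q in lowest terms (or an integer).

S is finite, so sup(S) = max(S).
Sorted decreasing:
3, 2, 11/7, 1, 1/7, -1/7, -7/8
The extremum is 3.
For every x in S, x <= 3. And 3 is in S, so it is attained.
Therefore sup(S) = 3.

3


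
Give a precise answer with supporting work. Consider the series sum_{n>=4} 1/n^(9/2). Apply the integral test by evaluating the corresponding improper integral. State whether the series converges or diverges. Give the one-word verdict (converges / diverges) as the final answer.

Let f(x) = x^(-9/2). Then f is positive, continuous, and decreasing on [4, infinity), so the integral test applies.
Compute the improper integral int_{4}^infinity f(x) dx:
  antiderivative F(x) = -2/(7*x^(7/2)).
  As x -> infinity, F(x) -> 0 (since p = 9/2 > 1).
  So int = F(infinity) - F(4) = 0 - (-1/448) = 1/448.
  Finite, so by the integral test, the series converges.

converges


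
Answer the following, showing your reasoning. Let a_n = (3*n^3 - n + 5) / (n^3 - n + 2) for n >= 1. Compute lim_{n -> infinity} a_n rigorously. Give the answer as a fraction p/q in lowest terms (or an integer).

Divide numerator and denominator by n^3, the highest power:
numerator / n^3 = 3 - 1/n^2 + 5/n^3
denominator / n^3 = 1 - 1/n^2 + 2/n^3
As n -> infinity, all terms of the form c/n^k (k >= 1) tend to 0.
So numerator / n^3 -> 3 and denominator / n^3 -> 1.
Therefore lim a_n = 3.

3


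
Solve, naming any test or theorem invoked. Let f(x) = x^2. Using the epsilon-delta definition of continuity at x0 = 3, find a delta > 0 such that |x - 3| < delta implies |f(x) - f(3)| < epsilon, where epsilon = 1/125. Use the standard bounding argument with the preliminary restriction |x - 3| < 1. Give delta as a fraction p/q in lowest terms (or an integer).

Factor: |x^2 - (3)^2| = |x - 3| * |x + 3|.
Impose |x - 3| < 1 first. Then |x + 3| = |(x - 3) + 2*(3)| <= |x - 3| + 2*|3| < 1 + 6 = 7.
So |x^2 - (3)^2| < delta * 7.
We need delta * 7 <= 1/125, i.e. delta <= 1/125/7 = 1/875.
Since 1/875 < 1, this is tighter than 1; take delta = 1/875.
So delta = 1/875 works.

1/875


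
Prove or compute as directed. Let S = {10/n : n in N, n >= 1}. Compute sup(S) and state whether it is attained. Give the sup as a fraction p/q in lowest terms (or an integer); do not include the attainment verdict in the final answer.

Analysis:
- Values: 10, 5, 10/3, 5/2, ... strictly decreasing.
- The maximum is 10 (n=1); sup = 10 (attained).
- The set is bounded below by 0; 10/n -> 0 so 0 is the greatest lower bound.
- 0 is not in the set, so inf = 0 is not attained.
Conclusion: sup(S) = 10, attained in S.

10


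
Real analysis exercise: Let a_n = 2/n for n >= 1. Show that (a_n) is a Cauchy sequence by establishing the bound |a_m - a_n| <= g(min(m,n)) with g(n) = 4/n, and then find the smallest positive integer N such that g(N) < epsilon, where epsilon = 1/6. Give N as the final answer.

For any m, n >= 1, by the triangle inequality:
|a_m - a_n| = |2/m - 2/n| <= 2*1/m + 2*1/n <= 4/min(m,n).
So g(n) = 4/n bounds the Cauchy difference. Since g(n) -> 0, (a_n) is Cauchy.
Now solve g(N) < 1/6: 4/N < 1/6 <=> N > 4 / (1/6) = 24.
The smallest integer strictly greater than 24 is N = 25.
Check: g(25) = 4/25 = 4/25 < 1/6; g(24) = 1/6 >= 1/6. So N = 25.

25


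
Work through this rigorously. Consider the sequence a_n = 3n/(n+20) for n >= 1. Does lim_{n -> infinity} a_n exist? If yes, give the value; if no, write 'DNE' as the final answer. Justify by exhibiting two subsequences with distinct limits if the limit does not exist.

Examine the behaviour of a_n along subsequences.
Even-n subsequence a_{2k} = 3(2k)/(2k+20) -> 3. Odd-n subsequence a_{2k+1} = 3(2k+1)/(2k+21) -> 3. Both tend to 3, which suggests the limit is 3; verify directly.
|a_n - 3| = |3n - 3(n+20)| / (n+20) = 60/(n+20) < 60/n for every n >= 1.
Given epsilon > 0, choose a positive integer N > 60/epsilon. Then for all n >= N, |a_n - 3| < 60/n <= 60/N < epsilon.
So by the definition of the limit, lim a_n exists and equals 3.

3


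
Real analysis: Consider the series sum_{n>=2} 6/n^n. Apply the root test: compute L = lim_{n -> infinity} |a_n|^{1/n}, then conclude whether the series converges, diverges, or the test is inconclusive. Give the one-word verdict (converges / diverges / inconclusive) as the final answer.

Let a_n denote the general term. Form |a_n|^(1/n) and simplify:
|a_n|^(1/n) = 6^(1/n)/n
Take the limit as n -> infinity: L = 0.
Since L = 0 < 1, the root test implies convergence.

converges


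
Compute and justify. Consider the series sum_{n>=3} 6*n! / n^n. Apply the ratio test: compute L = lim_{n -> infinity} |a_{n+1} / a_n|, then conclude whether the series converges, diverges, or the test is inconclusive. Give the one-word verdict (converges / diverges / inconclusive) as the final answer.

Let a_n denote the general term. Form the ratio a_{n+1}/a_n and simplify:
a_{n+1}/a_n = (n/(n + 1))^n
Take the limit as n -> infinity: L = exp(-1).
Since L = exp(-1) < 1, the ratio test implies the series converges.

converges


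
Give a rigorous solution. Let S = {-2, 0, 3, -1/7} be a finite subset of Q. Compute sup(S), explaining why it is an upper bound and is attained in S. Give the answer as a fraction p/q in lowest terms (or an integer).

S is finite, so sup(S) = max(S).
Sorted decreasing:
3, 0, -1/7, -2
The extremum is 3.
For every x in S, x <= 3. And 3 is in S, so it is attained.
Therefore sup(S) = 3.

3


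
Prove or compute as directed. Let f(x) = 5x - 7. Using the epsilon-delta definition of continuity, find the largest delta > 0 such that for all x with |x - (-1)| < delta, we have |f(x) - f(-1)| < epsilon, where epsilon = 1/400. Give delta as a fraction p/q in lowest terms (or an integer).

We compute f(-1) = 5*(-1) - 7 = -12.
|f(x) - f(-1)| = |5x - 7 - (-12)| = |5(x - (-1))| = 5|x - (-1)|.
We need 5|x - (-1)| < 1/400, i.e. |x - (-1)| < 1/400 / 5 = 1/2000.
So any delta <= 1/2000 works. Conversely, if delta > 1/2000, then x = -1 + 1/2000 satisfies |x - (-1)| = 1/2000 < delta but |f(x) - f(-1)| = 5 * 1/2000 = 1/400, which is not < 1/400; so no larger delta works.
Hence the largest such delta is 1/2000.

1/2000


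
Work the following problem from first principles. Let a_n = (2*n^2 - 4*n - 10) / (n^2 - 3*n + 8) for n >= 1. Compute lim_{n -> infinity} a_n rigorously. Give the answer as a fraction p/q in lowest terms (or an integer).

Divide numerator and denominator by n^2, the highest power:
numerator / n^2 = 2 - 4/n - 10/n^2
denominator / n^2 = 1 - 3/n + 8/n^2
As n -> infinity, all terms of the form c/n^k (k >= 1) tend to 0.
So numerator / n^2 -> 2 and denominator / n^2 -> 1.
Therefore lim a_n = 2.

2


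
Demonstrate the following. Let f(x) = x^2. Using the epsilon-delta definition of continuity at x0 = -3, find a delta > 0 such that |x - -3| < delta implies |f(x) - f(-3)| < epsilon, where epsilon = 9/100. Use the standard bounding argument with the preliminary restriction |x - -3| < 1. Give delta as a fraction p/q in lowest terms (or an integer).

Factor: |x^2 - (-3)^2| = |x - -3| * |x + -3|.
Impose |x - -3| < 1 first. Then |x + -3| = |(x - -3) + 2*(-3)| <= |x - -3| + 2*|-3| < 1 + 6 = 7.
So |x^2 - (-3)^2| < delta * 7.
We need delta * 7 <= 9/100, i.e. delta <= 9/100/7 = 9/700.
Since 9/700 < 1, this is tighter than 1; take delta = 9/700.
So delta = 9/700 works.

9/700


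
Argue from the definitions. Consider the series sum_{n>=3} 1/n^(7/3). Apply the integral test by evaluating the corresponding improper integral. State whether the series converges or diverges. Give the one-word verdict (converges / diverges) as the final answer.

Let f(x) = x^(-7/3). Then f is positive, continuous, and decreasing on [3, infinity), so the integral test applies.
Compute the improper integral int_{3}^infinity f(x) dx:
  antiderivative F(x) = -3/(4*x^(4/3)).
  As x -> infinity, F(x) -> 0 (since p = 7/3 > 1).
  So int = F(infinity) - F(3) = 0 - (-3^(2/3)/12) = 3^(2/3)/12.
  Finite, so by the integral test, the series converges.

converges
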